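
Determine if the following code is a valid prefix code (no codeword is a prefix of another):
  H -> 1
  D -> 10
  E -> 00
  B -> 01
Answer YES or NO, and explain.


Checking each pair (does one codeword prefix another?):
  H='1' vs D='10': prefix -- VIOLATION

NO -- this is NOT a valid prefix code. H (1) is a prefix of D (10).


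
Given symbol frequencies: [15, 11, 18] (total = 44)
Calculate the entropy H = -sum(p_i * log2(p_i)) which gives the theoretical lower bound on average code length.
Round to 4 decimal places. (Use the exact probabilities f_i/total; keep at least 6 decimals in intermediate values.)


Per-symbol terms -p_i * log2(p_i) with p_i = f_i/44:
  p = 15/44 = 0.340909: log2(p) = -1.552541, -p*log2(p) = 0.529275
  p = 11/44 = 0.250000: log2(p) = -2.000000, -p*log2(p) = 0.500000
  p = 18/44 = 0.409091: log2(p) = -1.289507, -p*log2(p) = 0.527525
H = 0.529275 + 0.500000 + 0.527525 = 1.556800

H = 1.5568 bits/symbol


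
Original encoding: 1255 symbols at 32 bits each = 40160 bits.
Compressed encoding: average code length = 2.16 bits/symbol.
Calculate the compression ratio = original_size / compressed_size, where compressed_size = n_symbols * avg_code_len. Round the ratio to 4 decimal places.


original_size = n_symbols * orig_bits = 1255 * 32 = 40160 bits
compressed_size = n_symbols * avg_code_len = 1255 * 2.16 = 2710.8 bits
ratio = original_size / compressed_size = 40160 / 2710.8 = 14.8148

Compression ratio = 14.8148


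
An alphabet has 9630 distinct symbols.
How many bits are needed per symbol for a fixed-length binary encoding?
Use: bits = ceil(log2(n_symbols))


log2(9630) = 13.2333
Bracket: 2^13 = 8192 < 9630 <= 2^14 = 16384
So ceil(log2(9630)) = 14

bits = ceil(log2(9630)) = ceil(13.2333) = 14 bits


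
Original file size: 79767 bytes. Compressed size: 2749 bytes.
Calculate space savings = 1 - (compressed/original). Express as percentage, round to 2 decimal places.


ratio = compressed/original = 2749/79767 = 0.034463
savings = 1 - ratio = 1 - 0.034463 = 0.965537
as a percentage: 0.965537 * 100 = 96.55%

Space savings = 1 - 2749/79767 = 96.55%


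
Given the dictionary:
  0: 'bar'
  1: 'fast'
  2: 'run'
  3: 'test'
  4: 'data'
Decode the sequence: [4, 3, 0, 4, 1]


Look up each index in the dictionary:
  4 -> 'data'
  3 -> 'test'
  0 -> 'bar'
  4 -> 'data'
  1 -> 'fast'

Decoded: "data test bar data fast"


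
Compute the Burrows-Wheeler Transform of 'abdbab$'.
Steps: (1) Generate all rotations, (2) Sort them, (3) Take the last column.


Rotations (sorted):
  0: $abdbab -> last char: b
  1: ab$abdb -> last char: b
  2: abdbab$ -> last char: $
  3: b$abdba -> last char: a
  4: bab$abd -> last char: d
  5: bdbab$a -> last char: a
  6: dbab$ab -> last char: b


BWT = bb$adab


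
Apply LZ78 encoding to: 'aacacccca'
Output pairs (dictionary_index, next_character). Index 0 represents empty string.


LZ78 encoding steps:
Dictionary: {0: ''}
Step 1: w='' (idx 0), next='a' -> output (0, 'a'), add 'a' as idx 1
Step 2: w='a' (idx 1), next='c' -> output (1, 'c'), add 'ac' as idx 2
Step 3: w='ac' (idx 2), next='c' -> output (2, 'c'), add 'acc' as idx 3
Step 4: w='' (idx 0), next='c' -> output (0, 'c'), add 'c' as idx 4
Step 5: w='c' (idx 4), next='a' -> output (4, 'a'), add 'ca' as idx 5


Encoded: [(0, 'a'), (1, 'c'), (2, 'c'), (0, 'c'), (4, 'a')]


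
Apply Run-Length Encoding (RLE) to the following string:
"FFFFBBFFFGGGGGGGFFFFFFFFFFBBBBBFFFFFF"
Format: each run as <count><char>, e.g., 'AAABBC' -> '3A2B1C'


Scanning runs left to right:
  i=0: run of 'F' x 4 -> '4F'
  i=4: run of 'B' x 2 -> '2B'
  i=6: run of 'F' x 3 -> '3F'
  i=9: run of 'G' x 7 -> '7G'
  i=16: run of 'F' x 10 -> '10F'
  i=26: run of 'B' x 5 -> '5B'
  i=31: run of 'F' x 6 -> '6F'

RLE = 4F2B3F7G10F5B6F


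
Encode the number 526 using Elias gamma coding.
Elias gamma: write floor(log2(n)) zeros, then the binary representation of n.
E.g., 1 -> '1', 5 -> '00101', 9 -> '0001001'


num_bits = floor(log2(526)) + 1 = 10
leading_zeros = num_bits - 1 = 9
binary(526) = 1000001110

Elias gamma(526) = '000000000' + '1000001110' = 0000000001000001110 (19 bits)


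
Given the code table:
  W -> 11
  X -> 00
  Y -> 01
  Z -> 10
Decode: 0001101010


Decoding:
00 -> X
01 -> Y
10 -> Z
10 -> Z
10 -> Z


Result: XYZZZ


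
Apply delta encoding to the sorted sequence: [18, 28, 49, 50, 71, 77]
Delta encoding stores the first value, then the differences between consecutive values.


First value: 18
Deltas:
  28 - 18 = 10
  49 - 28 = 21
  50 - 49 = 1
  71 - 50 = 21
  77 - 71 = 6


Delta encoded: [18, 10, 21, 1, 21, 6]


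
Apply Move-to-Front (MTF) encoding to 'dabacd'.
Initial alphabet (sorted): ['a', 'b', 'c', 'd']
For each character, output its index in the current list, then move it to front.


MTF encoding:
'd': index 3 in ['a', 'b', 'c', 'd'] -> ['d', 'a', 'b', 'c']
'a': index 1 in ['d', 'a', 'b', 'c'] -> ['a', 'd', 'b', 'c']
'b': index 2 in ['a', 'd', 'b', 'c'] -> ['b', 'a', 'd', 'c']
'a': index 1 in ['b', 'a', 'd', 'c'] -> ['a', 'b', 'd', 'c']
'c': index 3 in ['a', 'b', 'd', 'c'] -> ['c', 'a', 'b', 'd']
'd': index 3 in ['c', 'a', 'b', 'd'] -> ['d', 'c', 'a', 'b']


Output: [3, 1, 2, 1, 3, 3]


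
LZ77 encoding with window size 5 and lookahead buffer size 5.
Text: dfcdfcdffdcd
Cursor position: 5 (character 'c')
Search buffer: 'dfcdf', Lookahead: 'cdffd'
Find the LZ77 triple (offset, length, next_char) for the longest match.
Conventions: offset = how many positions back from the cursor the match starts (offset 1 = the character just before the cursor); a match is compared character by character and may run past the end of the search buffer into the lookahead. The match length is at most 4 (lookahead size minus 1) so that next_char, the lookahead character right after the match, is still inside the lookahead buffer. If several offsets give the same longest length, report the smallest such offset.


Try each offset into the search buffer:
  offset=1 (pos 4, char 'f'): match length 0
  offset=2 (pos 3, char 'd'): match length 0
  offset=3 (pos 2, char 'c'): match length 3
  offset=4 (pos 1, char 'f'): match length 0
  offset=5 (pos 0, char 'd'): match length 0
Longest match has length 3 at offset 3.
next_char = character at position 5 + 3 = 8 -> 'f'

Best match: offset=3, length=3 (matching 'cdf' starting at position 2)
LZ77 triple: (3, 3, 'f')


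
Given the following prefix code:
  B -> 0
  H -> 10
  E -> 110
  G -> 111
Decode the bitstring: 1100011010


Decoding step by step:
Bits 110 -> E
Bits 0 -> B
Bits 0 -> B
Bits 110 -> E
Bits 10 -> H


Decoded message: EBBEH


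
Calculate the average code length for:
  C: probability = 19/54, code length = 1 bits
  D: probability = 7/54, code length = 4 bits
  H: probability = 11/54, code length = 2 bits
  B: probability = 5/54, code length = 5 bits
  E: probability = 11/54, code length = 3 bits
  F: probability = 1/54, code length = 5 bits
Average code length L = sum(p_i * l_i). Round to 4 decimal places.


Weighted contributions p_i * l_i:
  C: (19/54) * 1 = 19/54
  D: (7/54) * 4 = 28/54
  H: (11/54) * 2 = 22/54
  B: (5/54) * 5 = 25/54
  E: (11/54) * 3 = 33/54
  F: (1/54) * 5 = 5/54
Sum = (19 + 28 + 22 + 25 + 33 + 5)/54 = 132/54

L = 132/54 = 2.4444 bits/symbol


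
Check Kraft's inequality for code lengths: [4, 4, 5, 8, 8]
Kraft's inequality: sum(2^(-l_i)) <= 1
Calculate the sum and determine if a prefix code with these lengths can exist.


Sum = 2^(-4) + 2^(-4) + 2^(-5) + 2^(-8) + 2^(-8)
    = 0.0625 + 0.0625 + 0.03125 + 0.00390625 + 0.00390625
    = 42/256 = 0.1640625
Since 0.1640625 <= 1, Kraft's inequality IS satisfied.
A prefix code with these lengths CAN exist.

Kraft sum = 0.1640625. Satisfied.


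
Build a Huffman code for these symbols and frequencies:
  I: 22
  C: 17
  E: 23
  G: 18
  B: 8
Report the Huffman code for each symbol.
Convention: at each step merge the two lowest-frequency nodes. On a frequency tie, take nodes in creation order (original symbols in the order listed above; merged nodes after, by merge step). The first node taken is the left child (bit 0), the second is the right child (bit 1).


Huffman tree construction:
Step 1: Merge B(8) + C(17) = 25
Step 2: Merge G(18) + I(22) = 40
Step 3: Merge E(23) + (B+C)(25) = 48
Step 4: Merge (G+I)(40) + (E+(B+C))(48) = 88
Read each symbol's code off the tree from the root (left child = 0, right child = 1).

Codes:
  I: 01 (length 2)
  C: 111 (length 3)
  E: 10 (length 2)
  G: 00 (length 2)
  B: 110 (length 3)
Average code length: 201/88 = 2.2841 bits/symbol


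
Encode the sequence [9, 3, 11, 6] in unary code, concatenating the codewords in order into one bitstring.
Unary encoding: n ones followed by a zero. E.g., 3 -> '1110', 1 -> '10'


Encode each number as n ones followed by a terminating 0:
  9 -> 1111111110 (10 bits)
  3 -> 1110 (4 bits)
  11 -> 111111111110 (12 bits)
  6 -> 1111110 (7 bits)
Total length = 10 + 4 + 12 + 7 = 33 bits.

Unary([9, 3, 11, 6]) = 111111111011101111111111101111110 (33 bits)


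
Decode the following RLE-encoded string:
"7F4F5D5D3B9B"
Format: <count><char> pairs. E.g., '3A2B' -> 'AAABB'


Expanding each <count><char> pair:
  7F -> 'FFFFFFF'
  4F -> 'FFFF'
  5D -> 'DDDDD'
  5D -> 'DDDDD'
  3B -> 'BBB'
  9B -> 'BBBBBBBBB'

Decoded = FFFFFFFFFFFDDDDDDDDDDBBBBBBBBBBBB


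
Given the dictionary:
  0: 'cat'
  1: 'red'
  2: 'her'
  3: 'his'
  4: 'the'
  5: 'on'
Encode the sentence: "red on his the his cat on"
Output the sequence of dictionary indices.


Look up each word in the dictionary:
  'red' -> 1
  'on' -> 5
  'his' -> 3
  'the' -> 4
  'his' -> 3
  'cat' -> 0
  'on' -> 5

Encoded: [1, 5, 3, 4, 3, 0, 5]


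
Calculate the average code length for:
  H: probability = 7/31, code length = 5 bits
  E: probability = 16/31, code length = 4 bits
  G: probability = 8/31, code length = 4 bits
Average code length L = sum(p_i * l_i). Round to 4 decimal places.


Weighted contributions p_i * l_i:
  H: (7/31) * 5 = 35/31
  E: (16/31) * 4 = 64/31
  G: (8/31) * 4 = 32/31
Sum = (35 + 64 + 32)/31 = 131/31

L = 131/31 = 4.2258 bits/symbol


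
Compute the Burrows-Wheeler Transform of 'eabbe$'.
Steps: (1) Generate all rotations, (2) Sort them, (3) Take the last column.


Rotations (sorted):
  0: $eabbe -> last char: e
  1: abbe$e -> last char: e
  2: bbe$ea -> last char: a
  3: be$eab -> last char: b
  4: e$eabb -> last char: b
  5: eabbe$ -> last char: $


BWT = eeabb$


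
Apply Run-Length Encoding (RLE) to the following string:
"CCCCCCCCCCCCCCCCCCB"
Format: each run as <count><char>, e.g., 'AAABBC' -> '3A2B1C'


Scanning runs left to right:
  i=0: run of 'C' x 18 -> '18C'
  i=18: run of 'B' x 1 -> '1B'

RLE = 18C1B


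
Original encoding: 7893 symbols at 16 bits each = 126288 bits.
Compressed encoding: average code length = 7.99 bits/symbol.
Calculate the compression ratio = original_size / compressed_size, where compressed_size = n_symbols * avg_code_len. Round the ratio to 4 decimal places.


original_size = n_symbols * orig_bits = 7893 * 16 = 126288 bits
compressed_size = n_symbols * avg_code_len = 7893 * 7.99 = 63065.07 bits
ratio = original_size / compressed_size = 126288 / 63065.07 = 2.0025

Compression ratio = 2.0025


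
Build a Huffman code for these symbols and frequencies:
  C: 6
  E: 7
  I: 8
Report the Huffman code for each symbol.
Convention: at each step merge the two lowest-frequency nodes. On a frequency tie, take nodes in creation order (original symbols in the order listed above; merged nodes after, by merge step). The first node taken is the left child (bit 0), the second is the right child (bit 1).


Huffman tree construction:
Step 1: Merge C(6) + E(7) = 13
Step 2: Merge I(8) + (C+E)(13) = 21
Read each symbol's code off the tree from the root (left child = 0, right child = 1).

Codes:
  C: 10 (length 2)
  E: 11 (length 2)
  I: 0 (length 1)
Average code length: 34/21 = 1.6190 bits/symbol


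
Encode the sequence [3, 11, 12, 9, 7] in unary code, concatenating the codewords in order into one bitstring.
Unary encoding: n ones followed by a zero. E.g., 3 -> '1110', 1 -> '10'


Encode each number as n ones followed by a terminating 0:
  3 -> 1110 (4 bits)
  11 -> 111111111110 (12 bits)
  12 -> 1111111111110 (13 bits)
  9 -> 1111111110 (10 bits)
  7 -> 11111110 (8 bits)
Total length = 4 + 12 + 13 + 10 + 8 = 47 bits.

Unary([3, 11, 12, 9, 7]) = 11101111111111101111111111110111111111011111110 (47 bits)


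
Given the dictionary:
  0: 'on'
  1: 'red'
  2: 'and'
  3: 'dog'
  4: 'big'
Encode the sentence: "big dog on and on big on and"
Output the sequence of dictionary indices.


Look up each word in the dictionary:
  'big' -> 4
  'dog' -> 3
  'on' -> 0
  'and' -> 2
  'on' -> 0
  'big' -> 4
  'on' -> 0
  'and' -> 2

Encoded: [4, 3, 0, 2, 0, 4, 0, 2]


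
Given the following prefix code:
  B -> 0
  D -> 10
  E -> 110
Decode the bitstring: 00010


Decoding step by step:
Bits 0 -> B
Bits 0 -> B
Bits 0 -> B
Bits 10 -> D


Decoded message: BBBD


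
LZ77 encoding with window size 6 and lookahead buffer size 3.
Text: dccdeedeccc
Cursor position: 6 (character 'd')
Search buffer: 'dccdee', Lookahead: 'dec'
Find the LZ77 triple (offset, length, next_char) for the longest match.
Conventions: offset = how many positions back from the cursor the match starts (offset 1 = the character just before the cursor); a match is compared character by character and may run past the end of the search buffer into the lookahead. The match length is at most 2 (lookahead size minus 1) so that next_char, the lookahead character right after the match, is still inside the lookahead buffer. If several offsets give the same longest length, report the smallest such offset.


Try each offset into the search buffer:
  offset=1 (pos 5, char 'e'): match length 0
  offset=2 (pos 4, char 'e'): match length 0
  offset=3 (pos 3, char 'd'): match length 2
  offset=4 (pos 2, char 'c'): match length 0
  offset=5 (pos 1, char 'c'): match length 0
  offset=6 (pos 0, char 'd'): match length 1
Longest match has length 2 at offset 3.
next_char = character at position 6 + 2 = 8 -> 'c'

Best match: offset=3, length=2 (matching 'de' starting at position 3)
LZ77 triple: (3, 2, 'c')


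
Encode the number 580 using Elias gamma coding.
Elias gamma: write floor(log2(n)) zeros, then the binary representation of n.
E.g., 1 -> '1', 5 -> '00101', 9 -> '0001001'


num_bits = floor(log2(580)) + 1 = 10
leading_zeros = num_bits - 1 = 9
binary(580) = 1001000100

Elias gamma(580) = '000000000' + '1001000100' = 0000000001001000100 (19 bits)


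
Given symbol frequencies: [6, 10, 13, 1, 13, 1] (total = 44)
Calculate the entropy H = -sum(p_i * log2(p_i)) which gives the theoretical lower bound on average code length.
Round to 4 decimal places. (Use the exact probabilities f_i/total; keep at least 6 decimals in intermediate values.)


Per-symbol terms -p_i * log2(p_i) with p_i = f_i/44:
  p = 6/44 = 0.136364: log2(p) = -2.874469, -p*log2(p) = 0.391973
  p = 10/44 = 0.227273: log2(p) = -2.137504, -p*log2(p) = 0.485796
  p = 13/44 = 0.295455: log2(p) = -1.758992, -p*log2(p) = 0.519702
  p = 1/44 = 0.022727: log2(p) = -5.459432, -p*log2(p) = 0.124078
  p = 13/44 = 0.295455: log2(p) = -1.758992, -p*log2(p) = 0.519702
  p = 1/44 = 0.022727: log2(p) = -5.459432, -p*log2(p) = 0.124078
H = 0.391973 + 0.485796 + 0.519702 + 0.124078 + 0.519702 + 0.124078 = 2.165329

H = 2.1653 bits/symbol


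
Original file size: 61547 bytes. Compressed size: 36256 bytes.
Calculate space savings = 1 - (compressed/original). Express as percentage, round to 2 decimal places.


ratio = compressed/original = 36256/61547 = 0.589078
savings = 1 - ratio = 1 - 0.589078 = 0.410922
as a percentage: 0.410922 * 100 = 41.09%

Space savings = 1 - 36256/61547 = 41.09%


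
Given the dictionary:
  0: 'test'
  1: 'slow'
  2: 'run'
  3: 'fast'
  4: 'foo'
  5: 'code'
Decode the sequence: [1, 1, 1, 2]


Look up each index in the dictionary:
  1 -> 'slow'
  1 -> 'slow'
  1 -> 'slow'
  2 -> 'run'

Decoded: "slow slow slow run"


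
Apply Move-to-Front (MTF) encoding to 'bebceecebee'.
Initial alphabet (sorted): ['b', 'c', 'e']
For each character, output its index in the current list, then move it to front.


MTF encoding:
'b': index 0 in ['b', 'c', 'e'] -> ['b', 'c', 'e']
'e': index 2 in ['b', 'c', 'e'] -> ['e', 'b', 'c']
'b': index 1 in ['e', 'b', 'c'] -> ['b', 'e', 'c']
'c': index 2 in ['b', 'e', 'c'] -> ['c', 'b', 'e']
'e': index 2 in ['c', 'b', 'e'] -> ['e', 'c', 'b']
'e': index 0 in ['e', 'c', 'b'] -> ['e', 'c', 'b']
'c': index 1 in ['e', 'c', 'b'] -> ['c', 'e', 'b']
'e': index 1 in ['c', 'e', 'b'] -> ['e', 'c', 'b']
'b': index 2 in ['e', 'c', 'b'] -> ['b', 'e', 'c']
'e': index 1 in ['b', 'e', 'c'] -> ['e', 'b', 'c']
'e': index 0 in ['e', 'b', 'c'] -> ['e', 'b', 'c']


Output: [0, 2, 1, 2, 2, 0, 1, 1, 2, 1, 0]


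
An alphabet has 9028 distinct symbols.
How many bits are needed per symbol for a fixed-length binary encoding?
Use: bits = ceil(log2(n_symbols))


log2(9028) = 13.1402
Bracket: 2^13 = 8192 < 9028 <= 2^14 = 16384
So ceil(log2(9028)) = 14

bits = ceil(log2(9028)) = ceil(13.1402) = 14 bits


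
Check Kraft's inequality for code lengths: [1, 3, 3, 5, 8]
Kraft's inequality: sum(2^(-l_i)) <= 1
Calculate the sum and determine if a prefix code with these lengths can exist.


Sum = 2^(-1) + 2^(-3) + 2^(-3) + 2^(-5) + 2^(-8)
    = 0.5 + 0.125 + 0.125 + 0.03125 + 0.00390625
    = 201/256 = 0.78515625
Since 0.78515625 <= 1, Kraft's inequality IS satisfied.
A prefix code with these lengths CAN exist.

Kraft sum = 0.78515625. Satisfied.


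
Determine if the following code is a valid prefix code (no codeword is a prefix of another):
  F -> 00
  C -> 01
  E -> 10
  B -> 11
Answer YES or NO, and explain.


Checking each pair (does one codeword prefix another?):
  F='00' vs C='01': no prefix
  F='00' vs E='10': no prefix
  F='00' vs B='11': no prefix
  C='01' vs F='00': no prefix
  C='01' vs E='10': no prefix
  C='01' vs B='11': no prefix
  E='10' vs F='00': no prefix
  E='10' vs C='01': no prefix
  E='10' vs B='11': no prefix
  B='11' vs F='00': no prefix
  B='11' vs C='01': no prefix
  B='11' vs E='10': no prefix
No violation found over all pairs.

YES -- this is a valid prefix code. No codeword is a prefix of any other codeword.


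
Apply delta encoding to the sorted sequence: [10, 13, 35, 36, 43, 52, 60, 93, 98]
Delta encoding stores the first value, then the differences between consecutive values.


First value: 10
Deltas:
  13 - 10 = 3
  35 - 13 = 22
  36 - 35 = 1
  43 - 36 = 7
  52 - 43 = 9
  60 - 52 = 8
  93 - 60 = 33
  98 - 93 = 5


Delta encoded: [10, 3, 22, 1, 7, 9, 8, 33, 5]


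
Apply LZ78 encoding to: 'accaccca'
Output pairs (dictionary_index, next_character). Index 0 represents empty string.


LZ78 encoding steps:
Dictionary: {0: ''}
Step 1: w='' (idx 0), next='a' -> output (0, 'a'), add 'a' as idx 1
Step 2: w='' (idx 0), next='c' -> output (0, 'c'), add 'c' as idx 2
Step 3: w='c' (idx 2), next='a' -> output (2, 'a'), add 'ca' as idx 3
Step 4: w='c' (idx 2), next='c' -> output (2, 'c'), add 'cc' as idx 4
Step 5: w='ca' (idx 3), end of input -> output (3, '')


Encoded: [(0, 'a'), (0, 'c'), (2, 'a'), (2, 'c'), (3, '')]


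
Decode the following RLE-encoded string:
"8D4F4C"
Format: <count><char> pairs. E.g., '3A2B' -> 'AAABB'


Expanding each <count><char> pair:
  8D -> 'DDDDDDDD'
  4F -> 'FFFF'
  4C -> 'CCCC'

Decoded = DDDDDDDDFFFFCCCC


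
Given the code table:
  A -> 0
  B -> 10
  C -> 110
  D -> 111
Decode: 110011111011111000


Decoding:
110 -> C
0 -> A
111 -> D
110 -> C
111 -> D
110 -> C
0 -> A
0 -> A


Result: CADCDCAA


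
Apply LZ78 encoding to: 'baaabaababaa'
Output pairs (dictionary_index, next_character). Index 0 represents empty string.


LZ78 encoding steps:
Dictionary: {0: ''}
Step 1: w='' (idx 0), next='b' -> output (0, 'b'), add 'b' as idx 1
Step 2: w='' (idx 0), next='a' -> output (0, 'a'), add 'a' as idx 2
Step 3: w='a' (idx 2), next='a' -> output (2, 'a'), add 'aa' as idx 3
Step 4: w='b' (idx 1), next='a' -> output (1, 'a'), add 'ba' as idx 4
Step 5: w='a' (idx 2), next='b' -> output (2, 'b'), add 'ab' as idx 5
Step 6: w='ab' (idx 5), next='a' -> output (5, 'a'), add 'aba' as idx 6
Step 7: w='a' (idx 2), end of input -> output (2, '')


Encoded: [(0, 'b'), (0, 'a'), (2, 'a'), (1, 'a'), (2, 'b'), (5, 'a'), (2, '')]


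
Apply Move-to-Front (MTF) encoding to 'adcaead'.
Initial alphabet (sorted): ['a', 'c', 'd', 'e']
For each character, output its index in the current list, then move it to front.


MTF encoding:
'a': index 0 in ['a', 'c', 'd', 'e'] -> ['a', 'c', 'd', 'e']
'd': index 2 in ['a', 'c', 'd', 'e'] -> ['d', 'a', 'c', 'e']
'c': index 2 in ['d', 'a', 'c', 'e'] -> ['c', 'd', 'a', 'e']
'a': index 2 in ['c', 'd', 'a', 'e'] -> ['a', 'c', 'd', 'e']
'e': index 3 in ['a', 'c', 'd', 'e'] -> ['e', 'a', 'c', 'd']
'a': index 1 in ['e', 'a', 'c', 'd'] -> ['a', 'e', 'c', 'd']
'd': index 3 in ['a', 'e', 'c', 'd'] -> ['d', 'a', 'e', 'c']


Output: [0, 2, 2, 2, 3, 1, 3]


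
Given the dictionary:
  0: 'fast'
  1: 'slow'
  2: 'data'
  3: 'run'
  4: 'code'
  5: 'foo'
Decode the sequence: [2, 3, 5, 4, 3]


Look up each index in the dictionary:
  2 -> 'data'
  3 -> 'run'
  5 -> 'foo'
  4 -> 'code'
  3 -> 'run'

Decoded: "data run foo code run"


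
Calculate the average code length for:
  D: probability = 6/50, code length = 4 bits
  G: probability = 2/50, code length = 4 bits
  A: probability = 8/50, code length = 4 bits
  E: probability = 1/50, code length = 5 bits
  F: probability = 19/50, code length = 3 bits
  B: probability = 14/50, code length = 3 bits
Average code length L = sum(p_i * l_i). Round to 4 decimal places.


Weighted contributions p_i * l_i:
  D: (6/50) * 4 = 24/50
  G: (2/50) * 4 = 8/50
  A: (8/50) * 4 = 32/50
  E: (1/50) * 5 = 5/50
  F: (19/50) * 3 = 57/50
  B: (14/50) * 3 = 42/50
Sum = (24 + 8 + 32 + 5 + 57 + 42)/50 = 168/50

L = 168/50 = 3.3600 bits/symbol


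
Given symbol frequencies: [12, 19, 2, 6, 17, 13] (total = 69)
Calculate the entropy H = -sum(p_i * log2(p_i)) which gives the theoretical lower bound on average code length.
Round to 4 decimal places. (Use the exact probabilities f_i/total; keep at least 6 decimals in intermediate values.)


Per-symbol terms -p_i * log2(p_i) with p_i = f_i/69:
  p = 12/69 = 0.173913: log2(p) = -2.523562, -p*log2(p) = 0.438880
  p = 19/69 = 0.275362: log2(p) = -1.860597, -p*log2(p) = 0.512338
  p = 2/69 = 0.028986: log2(p) = -5.108524, -p*log2(p) = 0.148073
  p = 6/69 = 0.086957: log2(p) = -3.523562, -p*log2(p) = 0.306397
  p = 17/69 = 0.246377: log2(p) = -2.021062, -p*log2(p) = 0.497943
  p = 13/69 = 0.188406: log2(p) = -2.408085, -p*log2(p) = 0.453697
H = 0.438880 + 0.512338 + 0.148073 + 0.306397 + 0.497943 + 0.453697 = 2.357328

H = 2.3573 bits/symbol


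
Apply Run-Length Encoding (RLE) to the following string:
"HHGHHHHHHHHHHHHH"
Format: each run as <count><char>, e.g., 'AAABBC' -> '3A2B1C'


Scanning runs left to right:
  i=0: run of 'H' x 2 -> '2H'
  i=2: run of 'G' x 1 -> '1G'
  i=3: run of 'H' x 13 -> '13H'

RLE = 2H1G13H


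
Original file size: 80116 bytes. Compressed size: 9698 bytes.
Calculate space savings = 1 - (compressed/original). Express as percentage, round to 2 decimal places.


ratio = compressed/original = 9698/80116 = 0.121049
savings = 1 - ratio = 1 - 0.121049 = 0.878951
as a percentage: 0.878951 * 100 = 87.9%

Space savings = 1 - 9698/80116 = 87.9%


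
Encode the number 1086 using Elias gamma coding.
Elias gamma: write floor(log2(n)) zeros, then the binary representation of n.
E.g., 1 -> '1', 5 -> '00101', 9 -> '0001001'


num_bits = floor(log2(1086)) + 1 = 11
leading_zeros = num_bits - 1 = 10
binary(1086) = 10000111110

Elias gamma(1086) = '0000000000' + '10000111110' = 000000000010000111110 (21 bits)


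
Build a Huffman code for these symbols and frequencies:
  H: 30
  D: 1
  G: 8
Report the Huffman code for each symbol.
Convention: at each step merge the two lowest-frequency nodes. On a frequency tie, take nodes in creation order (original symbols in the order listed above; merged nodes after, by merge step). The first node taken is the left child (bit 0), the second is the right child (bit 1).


Huffman tree construction:
Step 1: Merge D(1) + G(8) = 9
Step 2: Merge (D+G)(9) + H(30) = 39
Read each symbol's code off the tree from the root (left child = 0, right child = 1).

Codes:
  H: 1 (length 1)
  D: 00 (length 2)
  G: 01 (length 2)
Average code length: 48/39 = 1.2308 bits/symbol


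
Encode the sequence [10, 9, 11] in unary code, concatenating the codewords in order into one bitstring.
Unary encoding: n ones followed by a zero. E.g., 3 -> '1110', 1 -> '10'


Encode each number as n ones followed by a terminating 0:
  10 -> 11111111110 (11 bits)
  9 -> 1111111110 (10 bits)
  11 -> 111111111110 (12 bits)
Total length = 11 + 10 + 12 = 33 bits.

Unary([10, 9, 11]) = 111111111101111111110111111111110 (33 bits)


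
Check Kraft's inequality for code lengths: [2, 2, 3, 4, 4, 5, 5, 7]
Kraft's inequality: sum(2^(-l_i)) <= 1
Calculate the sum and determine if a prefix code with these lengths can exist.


Sum = 2^(-2) + 2^(-2) + 2^(-3) + 2^(-4) + 2^(-4) + 2^(-5) + 2^(-5) + 2^(-7)
    = 0.25 + 0.25 + 0.125 + 0.0625 + 0.0625 + 0.03125 + 0.03125 + 0.0078125
    = 105/128 = 0.8203125
Since 0.8203125 <= 1, Kraft's inequality IS satisfied.
A prefix code with these lengths CAN exist.

Kraft sum = 0.8203125. Satisfied.


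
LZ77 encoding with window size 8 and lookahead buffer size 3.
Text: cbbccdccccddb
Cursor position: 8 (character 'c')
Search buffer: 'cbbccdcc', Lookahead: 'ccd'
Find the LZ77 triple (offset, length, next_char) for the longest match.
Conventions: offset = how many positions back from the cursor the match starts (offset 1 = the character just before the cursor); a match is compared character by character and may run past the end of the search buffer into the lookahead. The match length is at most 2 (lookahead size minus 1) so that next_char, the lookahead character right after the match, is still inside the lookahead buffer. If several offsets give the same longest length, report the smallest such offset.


Try each offset into the search buffer:
  offset=1 (pos 7, char 'c'): match length 2
  offset=2 (pos 6, char 'c'): match length 2
  offset=3 (pos 5, char 'd'): match length 0
  offset=4 (pos 4, char 'c'): match length 1
  offset=5 (pos 3, char 'c'): match length 2
  offset=6 (pos 2, char 'b'): match length 0
  offset=7 (pos 1, char 'b'): match length 0
  offset=8 (pos 0, char 'c'): match length 1
Longest match has length 2, found at offsets 1, 2, 5; take the smallest, offset 1.
next_char = character at position 8 + 2 = 10 -> 'd'

Best match: offset=1, length=2 (matching 'cc' starting at position 7)
LZ77 triple: (1, 2, 'd')


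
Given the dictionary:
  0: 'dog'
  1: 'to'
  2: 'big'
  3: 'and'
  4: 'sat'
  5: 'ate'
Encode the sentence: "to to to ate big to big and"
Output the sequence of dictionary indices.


Look up each word in the dictionary:
  'to' -> 1
  'to' -> 1
  'to' -> 1
  'ate' -> 5
  'big' -> 2
  'to' -> 1
  'big' -> 2
  'and' -> 3

Encoded: [1, 1, 1, 5, 2, 1, 2, 3]


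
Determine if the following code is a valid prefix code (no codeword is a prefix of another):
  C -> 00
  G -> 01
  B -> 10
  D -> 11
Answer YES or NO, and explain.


Checking each pair (does one codeword prefix another?):
  C='00' vs G='01': no prefix
  C='00' vs B='10': no prefix
  C='00' vs D='11': no prefix
  G='01' vs C='00': no prefix
  G='01' vs B='10': no prefix
  G='01' vs D='11': no prefix
  B='10' vs C='00': no prefix
  B='10' vs G='01': no prefix
  B='10' vs D='11': no prefix
  D='11' vs C='00': no prefix
  D='11' vs G='01': no prefix
  D='11' vs B='10': no prefix
No violation found over all pairs.

YES -- this is a valid prefix code. No codeword is a prefix of any other codeword.


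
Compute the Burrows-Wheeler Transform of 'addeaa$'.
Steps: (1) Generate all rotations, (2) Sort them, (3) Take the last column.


Rotations (sorted):
  0: $addeaa -> last char: a
  1: a$addea -> last char: a
  2: aa$adde -> last char: e
  3: addeaa$ -> last char: $
  4: ddeaa$a -> last char: a
  5: deaa$ad -> last char: d
  6: eaa$add -> last char: d


BWT = aae$add


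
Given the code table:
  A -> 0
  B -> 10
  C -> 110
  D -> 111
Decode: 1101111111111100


Decoding:
110 -> C
111 -> D
111 -> D
111 -> D
110 -> C
0 -> A


Result: CDDDCA


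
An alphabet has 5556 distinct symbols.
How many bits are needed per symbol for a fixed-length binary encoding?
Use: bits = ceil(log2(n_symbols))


log2(5556) = 12.4398
Bracket: 2^12 = 4096 < 5556 <= 2^13 = 8192
So ceil(log2(5556)) = 13

bits = ceil(log2(5556)) = ceil(12.4398) = 13 bits


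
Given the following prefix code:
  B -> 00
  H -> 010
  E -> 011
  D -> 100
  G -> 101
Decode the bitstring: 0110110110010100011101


Decoding step by step:
Bits 011 -> E
Bits 011 -> E
Bits 011 -> E
Bits 00 -> B
Bits 101 -> G
Bits 00 -> B
Bits 011 -> E
Bits 101 -> G


Decoded message: EEEBGBEG


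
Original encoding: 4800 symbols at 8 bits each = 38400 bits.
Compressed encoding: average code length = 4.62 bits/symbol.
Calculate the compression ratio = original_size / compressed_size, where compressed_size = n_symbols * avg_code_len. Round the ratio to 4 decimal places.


original_size = n_symbols * orig_bits = 4800 * 8 = 38400 bits
compressed_size = n_symbols * avg_code_len = 4800 * 4.62 = 22176.0 bits
ratio = original_size / compressed_size = 38400 / 22176.0 = 1.7316

Compression ratio = 1.7316


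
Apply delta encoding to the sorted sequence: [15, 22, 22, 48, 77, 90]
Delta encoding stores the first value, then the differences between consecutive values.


First value: 15
Deltas:
  22 - 15 = 7
  22 - 22 = 0
  48 - 22 = 26
  77 - 48 = 29
  90 - 77 = 13


Delta encoded: [15, 7, 0, 26, 29, 13]


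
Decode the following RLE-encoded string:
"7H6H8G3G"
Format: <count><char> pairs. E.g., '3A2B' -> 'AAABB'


Expanding each <count><char> pair:
  7H -> 'HHHHHHH'
  6H -> 'HHHHHH'
  8G -> 'GGGGGGGG'
  3G -> 'GGG'

Decoded = HHHHHHHHHHHHHGGGGGGGGGGG


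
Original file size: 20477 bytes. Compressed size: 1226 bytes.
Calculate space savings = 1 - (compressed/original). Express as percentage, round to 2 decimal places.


ratio = compressed/original = 1226/20477 = 0.059872
savings = 1 - ratio = 1 - 0.059872 = 0.940128
as a percentage: 0.940128 * 100 = 94.01%

Space savings = 1 - 1226/20477 = 94.01%


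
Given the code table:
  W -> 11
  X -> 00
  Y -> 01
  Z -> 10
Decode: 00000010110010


Decoding:
00 -> X
00 -> X
00 -> X
10 -> Z
11 -> W
00 -> X
10 -> Z


Result: XXXZWXZ


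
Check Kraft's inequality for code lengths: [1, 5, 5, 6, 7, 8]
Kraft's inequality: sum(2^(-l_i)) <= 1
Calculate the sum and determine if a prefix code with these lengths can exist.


Sum = 2^(-1) + 2^(-5) + 2^(-5) + 2^(-6) + 2^(-7) + 2^(-8)
    = 0.5 + 0.03125 + 0.03125 + 0.015625 + 0.0078125 + 0.00390625
    = 151/256 = 0.58984375
Since 0.58984375 <= 1, Kraft's inequality IS satisfied.
A prefix code with these lengths CAN exist.

Kraft sum = 0.58984375. Satisfied.


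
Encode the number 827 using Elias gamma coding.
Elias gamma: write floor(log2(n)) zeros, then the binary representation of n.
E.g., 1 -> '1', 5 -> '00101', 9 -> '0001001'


num_bits = floor(log2(827)) + 1 = 10
leading_zeros = num_bits - 1 = 9
binary(827) = 1100111011

Elias gamma(827) = '000000000' + '1100111011' = 0000000001100111011 (19 bits)


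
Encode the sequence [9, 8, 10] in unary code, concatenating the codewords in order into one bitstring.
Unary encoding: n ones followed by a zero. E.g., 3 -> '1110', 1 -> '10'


Encode each number as n ones followed by a terminating 0:
  9 -> 1111111110 (10 bits)
  8 -> 111111110 (9 bits)
  10 -> 11111111110 (11 bits)
Total length = 10 + 9 + 11 = 30 bits.

Unary([9, 8, 10]) = 111111111011111111011111111110 (30 bits)


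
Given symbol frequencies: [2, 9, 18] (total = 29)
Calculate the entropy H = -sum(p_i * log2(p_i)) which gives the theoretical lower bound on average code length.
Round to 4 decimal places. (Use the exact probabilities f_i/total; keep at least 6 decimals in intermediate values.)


Per-symbol terms -p_i * log2(p_i) with p_i = f_i/29:
  p = 2/29 = 0.068966: log2(p) = -3.857981, -p*log2(p) = 0.266068
  p = 9/29 = 0.310345: log2(p) = -1.688056, -p*log2(p) = 0.523879
  p = 18/29 = 0.620690: log2(p) = -0.688056, -p*log2(p) = 0.427069
H = 0.266068 + 0.523879 + 0.427069 = 1.217016

H = 1.217 bits/symbol


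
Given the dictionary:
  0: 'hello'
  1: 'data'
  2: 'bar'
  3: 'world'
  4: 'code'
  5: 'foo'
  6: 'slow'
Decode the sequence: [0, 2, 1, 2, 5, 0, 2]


Look up each index in the dictionary:
  0 -> 'hello'
  2 -> 'bar'
  1 -> 'data'
  2 -> 'bar'
  5 -> 'foo'
  0 -> 'hello'
  2 -> 'bar'

Decoded: "hello bar data bar foo hello bar"


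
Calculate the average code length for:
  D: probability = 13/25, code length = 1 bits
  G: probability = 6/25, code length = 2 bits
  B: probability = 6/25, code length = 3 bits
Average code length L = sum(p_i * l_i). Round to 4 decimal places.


Weighted contributions p_i * l_i:
  D: (13/25) * 1 = 13/25
  G: (6/25) * 2 = 12/25
  B: (6/25) * 3 = 18/25
Sum = (13 + 12 + 18)/25 = 43/25

L = 43/25 = 1.7200 bits/symbol


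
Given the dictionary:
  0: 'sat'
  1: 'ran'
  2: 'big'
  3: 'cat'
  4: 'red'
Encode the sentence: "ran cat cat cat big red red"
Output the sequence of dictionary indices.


Look up each word in the dictionary:
  'ran' -> 1
  'cat' -> 3
  'cat' -> 3
  'cat' -> 3
  'big' -> 2
  'red' -> 4
  'red' -> 4

Encoded: [1, 3, 3, 3, 2, 4, 4]


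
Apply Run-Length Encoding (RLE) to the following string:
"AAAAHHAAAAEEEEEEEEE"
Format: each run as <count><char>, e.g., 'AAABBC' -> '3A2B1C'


Scanning runs left to right:
  i=0: run of 'A' x 4 -> '4A'
  i=4: run of 'H' x 2 -> '2H'
  i=6: run of 'A' x 4 -> '4A'
  i=10: run of 'E' x 9 -> '9E'

RLE = 4A2H4A9E


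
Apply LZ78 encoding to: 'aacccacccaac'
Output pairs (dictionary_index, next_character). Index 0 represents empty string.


LZ78 encoding steps:
Dictionary: {0: ''}
Step 1: w='' (idx 0), next='a' -> output (0, 'a'), add 'a' as idx 1
Step 2: w='a' (idx 1), next='c' -> output (1, 'c'), add 'ac' as idx 2
Step 3: w='' (idx 0), next='c' -> output (0, 'c'), add 'c' as idx 3
Step 4: w='c' (idx 3), next='a' -> output (3, 'a'), add 'ca' as idx 4
Step 5: w='c' (idx 3), next='c' -> output (3, 'c'), add 'cc' as idx 5
Step 6: w='ca' (idx 4), next='a' -> output (4, 'a'), add 'caa' as idx 6
Step 7: w='c' (idx 3), end of input -> output (3, '')


Encoded: [(0, 'a'), (1, 'c'), (0, 'c'), (3, 'a'), (3, 'c'), (4, 'a'), (3, '')]


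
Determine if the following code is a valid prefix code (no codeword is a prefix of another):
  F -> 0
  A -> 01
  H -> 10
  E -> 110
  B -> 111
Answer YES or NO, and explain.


Checking each pair (does one codeword prefix another?):
  F='0' vs A='01': prefix -- VIOLATION

NO -- this is NOT a valid prefix code. F (0) is a prefix of A (01).


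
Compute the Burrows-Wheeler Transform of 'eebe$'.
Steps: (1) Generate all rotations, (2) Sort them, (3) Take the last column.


Rotations (sorted):
  0: $eebe -> last char: e
  1: be$ee -> last char: e
  2: e$eeb -> last char: b
  3: ebe$e -> last char: e
  4: eebe$ -> last char: $


BWT = eebe$


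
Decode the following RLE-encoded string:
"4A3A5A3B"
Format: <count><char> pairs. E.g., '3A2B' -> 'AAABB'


Expanding each <count><char> pair:
  4A -> 'AAAA'
  3A -> 'AAA'
  5A -> 'AAAAA'
  3B -> 'BBB'

Decoded = AAAAAAAAAAAABBB


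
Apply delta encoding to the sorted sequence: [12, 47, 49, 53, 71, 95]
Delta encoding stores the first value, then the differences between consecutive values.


First value: 12
Deltas:
  47 - 12 = 35
  49 - 47 = 2
  53 - 49 = 4
  71 - 53 = 18
  95 - 71 = 24


Delta encoded: [12, 35, 2, 4, 18, 24]


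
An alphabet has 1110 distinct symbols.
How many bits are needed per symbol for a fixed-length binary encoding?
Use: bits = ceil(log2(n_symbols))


log2(1110) = 10.1163
Bracket: 2^10 = 1024 < 1110 <= 2^11 = 2048
So ceil(log2(1110)) = 11

bits = ceil(log2(1110)) = ceil(10.1163) = 11 bits


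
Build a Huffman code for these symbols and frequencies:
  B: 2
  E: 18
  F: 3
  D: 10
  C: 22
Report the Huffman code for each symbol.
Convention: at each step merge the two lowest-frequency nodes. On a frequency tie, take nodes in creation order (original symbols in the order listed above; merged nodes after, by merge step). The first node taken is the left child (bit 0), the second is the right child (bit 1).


Huffman tree construction:
Step 1: Merge B(2) + F(3) = 5
Step 2: Merge (B+F)(5) + D(10) = 15
Step 3: Merge ((B+F)+D)(15) + E(18) = 33
Step 4: Merge C(22) + (((B+F)+D)+E)(33) = 55
Read each symbol's code off the tree from the root (left child = 0, right child = 1).

Codes:
  B: 1000 (length 4)
  E: 11 (length 2)
  F: 1001 (length 4)
  D: 101 (length 3)
  C: 0 (length 1)
Average code length: 108/55 = 1.9636 bits/symbol


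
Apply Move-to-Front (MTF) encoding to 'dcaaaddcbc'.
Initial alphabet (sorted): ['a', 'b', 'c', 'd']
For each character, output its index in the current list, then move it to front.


MTF encoding:
'd': index 3 in ['a', 'b', 'c', 'd'] -> ['d', 'a', 'b', 'c']
'c': index 3 in ['d', 'a', 'b', 'c'] -> ['c', 'd', 'a', 'b']
'a': index 2 in ['c', 'd', 'a', 'b'] -> ['a', 'c', 'd', 'b']
'a': index 0 in ['a', 'c', 'd', 'b'] -> ['a', 'c', 'd', 'b']
'a': index 0 in ['a', 'c', 'd', 'b'] -> ['a', 'c', 'd', 'b']
'd': index 2 in ['a', 'c', 'd', 'b'] -> ['d', 'a', 'c', 'b']
'd': index 0 in ['d', 'a', 'c', 'b'] -> ['d', 'a', 'c', 'b']
'c': index 2 in ['d', 'a', 'c', 'b'] -> ['c', 'd', 'a', 'b']
'b': index 3 in ['c', 'd', 'a', 'b'] -> ['b', 'c', 'd', 'a']
'c': index 1 in ['b', 'c', 'd', 'a'] -> ['c', 'b', 'd', 'a']


Output: [3, 3, 2, 0, 0, 2, 0, 2, 3, 1]


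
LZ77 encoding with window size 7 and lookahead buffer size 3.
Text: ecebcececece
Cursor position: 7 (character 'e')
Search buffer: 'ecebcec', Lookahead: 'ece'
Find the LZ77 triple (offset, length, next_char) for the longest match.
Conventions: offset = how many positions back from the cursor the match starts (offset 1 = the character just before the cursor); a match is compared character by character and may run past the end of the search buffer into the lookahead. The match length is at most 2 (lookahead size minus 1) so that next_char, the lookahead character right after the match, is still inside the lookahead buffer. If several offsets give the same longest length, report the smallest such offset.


Try each offset into the search buffer:
  offset=1 (pos 6, char 'c'): match length 0
  offset=2 (pos 5, char 'e'): match length 2
  offset=3 (pos 4, char 'c'): match length 0
  offset=4 (pos 3, char 'b'): match length 0
  offset=5 (pos 2, char 'e'): match length 1
  offset=6 (pos 1, char 'c'): match length 0
  offset=7 (pos 0, char 'e'): match length 2
Longest match has length 2, found at offsets 2, 7; take the smallest, offset 2.
next_char = character at position 7 + 2 = 9 -> 'e'

Best match: offset=2, length=2 (matching 'ec' starting at position 5)
LZ77 triple: (2, 2, 'e')


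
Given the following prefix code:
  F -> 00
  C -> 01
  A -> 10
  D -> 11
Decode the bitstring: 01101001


Decoding step by step:
Bits 01 -> C
Bits 10 -> A
Bits 10 -> A
Bits 01 -> C


Decoded message: CAAC


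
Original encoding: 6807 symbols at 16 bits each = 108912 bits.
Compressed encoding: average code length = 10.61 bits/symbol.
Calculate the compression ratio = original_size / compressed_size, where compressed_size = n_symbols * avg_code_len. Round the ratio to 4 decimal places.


original_size = n_symbols * orig_bits = 6807 * 16 = 108912 bits
compressed_size = n_symbols * avg_code_len = 6807 * 10.61 = 72222.27 bits
ratio = original_size / compressed_size = 108912 / 72222.27 = 1.508

Compression ratio = 1.508


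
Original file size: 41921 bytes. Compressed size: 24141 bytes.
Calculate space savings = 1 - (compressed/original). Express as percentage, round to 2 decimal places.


ratio = compressed/original = 24141/41921 = 0.575869
savings = 1 - ratio = 1 - 0.575869 = 0.424131
as a percentage: 0.424131 * 100 = 42.41%

Space savings = 1 - 24141/41921 = 42.41%
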